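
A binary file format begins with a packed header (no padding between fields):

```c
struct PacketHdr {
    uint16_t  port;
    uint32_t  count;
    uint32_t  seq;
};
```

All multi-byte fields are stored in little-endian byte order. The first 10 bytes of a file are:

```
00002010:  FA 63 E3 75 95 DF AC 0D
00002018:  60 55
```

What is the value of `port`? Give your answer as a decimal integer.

`port` is the first field, at byte offset 0, occupying 2 bytes.
Bytes at offsets 0..1: FA 63.
Little-endian: lowest address holds the least-significant byte.
Reassemble most-significant byte first: 63 FA → 0x63FA.
0x63FA = 25594.

25594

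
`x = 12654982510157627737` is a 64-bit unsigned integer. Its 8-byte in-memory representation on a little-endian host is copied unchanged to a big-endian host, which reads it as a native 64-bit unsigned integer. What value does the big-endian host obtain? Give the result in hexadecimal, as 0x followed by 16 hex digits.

12654982510157627737 in 64-bit hexadecimal is 0xAF9F878B44BA0159.
Stored little-endian, the bytes at ascending addresses are 59 01 BA 44 8B 87 9F AF.
Read back as big-endian, the last byte is least significant, giving 0x5901BA448B879FAF.

0x5901BA448B879FAF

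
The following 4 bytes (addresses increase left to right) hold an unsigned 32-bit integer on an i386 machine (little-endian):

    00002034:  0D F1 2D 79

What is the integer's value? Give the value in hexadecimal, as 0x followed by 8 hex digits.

Little-endian stores the least-significant byte at the lowest address.
Reassemble most-significant byte first: 79 2D F1 0D → 0x792DF10D.

0x792DF10D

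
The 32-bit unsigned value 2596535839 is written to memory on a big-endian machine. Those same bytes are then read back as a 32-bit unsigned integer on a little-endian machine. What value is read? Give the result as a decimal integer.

2596535839 in 32-bit hexadecimal is 0x9AC3FE1F.
Stored big-endian, the bytes at ascending addresses are 9A C3 FE 1F.
Read back as little-endian, the first byte is least significant, giving 0x1FFEC39A.
0x1FFEC39A = 536789914.

536789914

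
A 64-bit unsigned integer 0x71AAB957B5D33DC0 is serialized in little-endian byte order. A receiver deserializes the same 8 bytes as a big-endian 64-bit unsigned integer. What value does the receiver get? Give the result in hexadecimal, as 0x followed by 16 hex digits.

0xC03DD3B557B9AA71

Stored little-endian, the bytes at ascending addresses are C0 3D D3 B5 57 B9 AA 71.
Read back as big-endian, the last byte is least significant, giving 0xC03DD3B557B9AA71.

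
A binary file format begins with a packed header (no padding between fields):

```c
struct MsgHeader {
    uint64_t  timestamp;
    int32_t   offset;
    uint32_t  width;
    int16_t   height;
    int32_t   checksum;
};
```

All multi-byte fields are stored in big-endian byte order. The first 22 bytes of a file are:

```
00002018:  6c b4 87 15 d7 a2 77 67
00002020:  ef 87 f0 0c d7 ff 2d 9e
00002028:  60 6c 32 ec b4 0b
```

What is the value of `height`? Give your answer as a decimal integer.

`height` follows `timestamp` (8 B), `offset` (4 B), `width` (4 B), so it starts at offset 8 + 4 + 4 = 16 and occupies 2 bytes.
Bytes at offsets 16..17: 60 6C.
Big-endian stores the most-significant byte at the lowest address.
The bytes are already most-significant first: 0x606C.
0x606C = 24684.

24684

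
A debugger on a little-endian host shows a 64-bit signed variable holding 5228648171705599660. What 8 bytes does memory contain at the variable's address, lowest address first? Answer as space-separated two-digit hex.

AC 06 02 42 CF E3 8F 48

5228648171705599660 in hexadecimal, padded to 64 bits, is 0x488FE3CF420206AC.
Split into bytes (most-significant first): 48 8F E3 CF 42 02 06 AC.
Little-endian: lowest address holds the least-significant byte.
So at ascending addresses the bytes are AC 06 02 42 CF E3 8F 48.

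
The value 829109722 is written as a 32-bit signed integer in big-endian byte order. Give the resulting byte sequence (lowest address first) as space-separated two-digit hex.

31 6B 35 DA

829109722 in hexadecimal, padded to 32 bits, is 0x316B35DA.
Split into bytes (most-significant first): 31 6B 35 DA.
Big-endian: lowest address holds the most-significant byte.
So the memory order matches the most-significant-first order: 31 6B 35 DA.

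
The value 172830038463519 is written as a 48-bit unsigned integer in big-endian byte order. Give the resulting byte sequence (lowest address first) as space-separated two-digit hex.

9D 30 21 0C 94 1F

172830038463519 in hexadecimal, padded to 48 bits, is 0x9D30210C941F.
Split into bytes (most-significant first): 9D 30 21 0C 94 1F.
Big-endian: lowest address holds the most-significant byte.
So the memory order matches the most-significant-first order: 9D 30 21 0C 94 1F.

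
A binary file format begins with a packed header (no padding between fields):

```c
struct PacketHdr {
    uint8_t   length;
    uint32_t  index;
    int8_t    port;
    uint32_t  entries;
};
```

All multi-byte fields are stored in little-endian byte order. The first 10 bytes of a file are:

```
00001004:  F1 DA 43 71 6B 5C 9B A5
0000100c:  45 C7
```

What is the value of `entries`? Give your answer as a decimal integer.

3343230363

`entries` follows `length` (1 B), `index` (4 B), `port` (1 B), so it starts at offset 1 + 4 + 1 = 6 and occupies 4 bytes.
Bytes at offsets 6..9: 9B A5 45 C7.
Little-endian: lowest address holds the least-significant byte.
Reassemble most-significant byte first: C7 45 A5 9B → 0xC745A59B.
0xC745A59B = 3343230363.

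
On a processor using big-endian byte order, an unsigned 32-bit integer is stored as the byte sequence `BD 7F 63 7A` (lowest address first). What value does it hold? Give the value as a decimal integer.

3179242362

Big-endian: lowest address holds the most-significant byte.
The bytes are already most-significant first: 0xBD7F637A.
0xBD7F637A = 3179242362.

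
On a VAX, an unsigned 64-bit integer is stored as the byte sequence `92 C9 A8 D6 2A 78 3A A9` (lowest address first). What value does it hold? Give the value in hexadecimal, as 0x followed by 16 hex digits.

In little-endian order the low byte comes first in memory.
Reassemble most-significant byte first: A9 3A 78 2A D6 A8 C9 92 → 0xA93A782AD6A8C992.

0xA93A782AD6A8C992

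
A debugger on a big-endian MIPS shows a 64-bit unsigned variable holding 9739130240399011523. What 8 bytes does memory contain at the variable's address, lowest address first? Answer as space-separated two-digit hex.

87 28 57 5A 80 3F 6E C3

9739130240399011523 in hexadecimal, padded to 64 bits, is 0x8728575A803F6EC3.
Split into bytes (most-significant first): 87 28 57 5A 80 3F 6E C3.
Big-endian stores the most-significant byte at the lowest address.
So the memory order matches the most-significant-first order: 87 28 57 5A 80 3F 6E C3.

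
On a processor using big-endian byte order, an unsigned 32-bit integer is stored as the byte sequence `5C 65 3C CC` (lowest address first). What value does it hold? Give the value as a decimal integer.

1550138572

Big-endian: lowest address holds the most-significant byte.
The bytes are already most-significant first: 0x5C653CCC.
0x5C653CCC = 1550138572.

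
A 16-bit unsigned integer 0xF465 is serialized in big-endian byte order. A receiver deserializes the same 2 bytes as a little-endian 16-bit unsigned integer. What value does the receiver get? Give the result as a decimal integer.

Stored big-endian, the bytes at ascending addresses are F4 65.
Read back as little-endian, the first byte is least significant, giving 0x65F4.
0x65F4 = 26100.

26100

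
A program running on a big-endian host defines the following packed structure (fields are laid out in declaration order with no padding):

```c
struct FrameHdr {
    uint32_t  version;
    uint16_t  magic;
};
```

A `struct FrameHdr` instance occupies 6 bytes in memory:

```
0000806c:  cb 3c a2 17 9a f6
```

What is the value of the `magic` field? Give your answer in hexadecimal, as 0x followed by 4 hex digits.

`magic` follows `version` (4 bytes), so it starts at byte offset 4 and occupies 2 bytes.
Bytes at offsets 4..5: 9A F6.
In big-endian order the high byte comes first in memory.
The bytes are already most-significant first: 0x9AF6.

0x9AF6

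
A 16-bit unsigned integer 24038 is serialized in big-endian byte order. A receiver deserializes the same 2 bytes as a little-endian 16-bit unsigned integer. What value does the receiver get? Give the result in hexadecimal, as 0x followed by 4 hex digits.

0xE65D

24038 in 16-bit hexadecimal is 0x5DE6.
Stored big-endian, the bytes at ascending addresses are 5D E6.
Read back as little-endian, the first byte is least significant, giving 0xE65D.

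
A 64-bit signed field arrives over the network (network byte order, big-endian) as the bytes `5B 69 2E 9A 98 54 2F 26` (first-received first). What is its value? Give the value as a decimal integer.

6586847171521556262

Big-endian: lowest address holds the most-significant byte.
The bytes are already most-significant first: 0x5B692E9A98542F26.
0x5B692E9A98542F26 = 6586847171521556262.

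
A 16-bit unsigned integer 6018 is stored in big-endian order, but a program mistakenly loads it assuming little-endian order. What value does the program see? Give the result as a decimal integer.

33303

6018 in 16-bit hexadecimal is 0x1782.
Stored big-endian, the bytes at ascending addresses are 17 82.
Read back as little-endian, the first byte is least significant, giving 0x8217.
0x8217 = 33303.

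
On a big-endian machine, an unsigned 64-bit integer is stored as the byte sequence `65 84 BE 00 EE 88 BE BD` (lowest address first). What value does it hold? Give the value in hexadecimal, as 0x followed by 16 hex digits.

0x6584BE00EE88BEBD

Big-endian: lowest address holds the most-significant byte.
The bytes are already most-significant first: 0x6584BE00EE88BEBD.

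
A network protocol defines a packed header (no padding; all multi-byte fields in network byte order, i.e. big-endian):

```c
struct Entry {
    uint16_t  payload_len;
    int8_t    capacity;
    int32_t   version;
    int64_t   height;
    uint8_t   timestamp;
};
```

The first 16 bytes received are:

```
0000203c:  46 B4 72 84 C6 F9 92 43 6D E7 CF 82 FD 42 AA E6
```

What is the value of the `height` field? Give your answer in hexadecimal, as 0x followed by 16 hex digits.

`height` follows `payload_len` (2 B), `capacity` (1 B), `version` (4 B), so it starts at offset 2 + 1 + 4 = 7 and occupies 8 bytes.
Bytes at offsets 7..14: 43 6D E7 CF 82 FD 42 AA.
In big-endian order the high byte comes first in memory.
The bytes are already most-significant first: 0x436DE7CF82FD42AA.

0x436DE7CF82FD42AA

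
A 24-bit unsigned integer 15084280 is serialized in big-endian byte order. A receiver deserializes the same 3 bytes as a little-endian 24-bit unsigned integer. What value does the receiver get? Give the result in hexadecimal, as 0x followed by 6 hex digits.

15084280 in 24-bit hexadecimal is 0xE62AF8.
Stored big-endian, the bytes at ascending addresses are E6 2A F8.
Read back as little-endian, the first byte is least significant, giving 0xF82AE6.

0xF82AE6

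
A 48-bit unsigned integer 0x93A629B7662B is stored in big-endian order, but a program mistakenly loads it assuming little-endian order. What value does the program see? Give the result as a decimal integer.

47720159618707

Stored big-endian, the bytes at ascending addresses are 93 A6 29 B7 66 2B.
Read back as little-endian, the first byte is least significant, giving 0x2B66B729A693.
0x2B66B729A693 = 47720159618707.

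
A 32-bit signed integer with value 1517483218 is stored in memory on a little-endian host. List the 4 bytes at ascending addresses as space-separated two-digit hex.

D2 F4 72 5A

1517483218 in hexadecimal, padded to 32 bits, is 0x5A72F4D2.
Split into bytes (most-significant first): 5A 72 F4 D2.
Little-endian: lowest address holds the least-significant byte.
So at ascending addresses the bytes are D2 F4 72 5A.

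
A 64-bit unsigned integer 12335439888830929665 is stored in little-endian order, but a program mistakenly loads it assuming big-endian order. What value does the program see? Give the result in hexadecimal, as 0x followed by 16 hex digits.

12335439888830929665 in 64-bit hexadecimal is 0xAB30493911F39B01.
Stored little-endian, the bytes at ascending addresses are 01 9B F3 11 39 49 30 AB.
Read back as big-endian, the last byte is least significant, giving 0x019BF311394930AB.

0x019BF311394930AB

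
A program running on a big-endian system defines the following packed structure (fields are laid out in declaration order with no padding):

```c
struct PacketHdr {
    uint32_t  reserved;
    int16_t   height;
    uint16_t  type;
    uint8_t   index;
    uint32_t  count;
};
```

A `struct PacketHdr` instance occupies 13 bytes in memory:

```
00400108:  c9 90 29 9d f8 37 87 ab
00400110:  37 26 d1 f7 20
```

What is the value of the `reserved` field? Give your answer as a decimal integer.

`reserved` is the first field, at byte offset 0, occupying 4 bytes.
Bytes at offsets 0..3: C9 90 29 9D.
Big-endian stores the most-significant byte at the lowest address.
The bytes are already most-significant first: 0xC990299D.
0xC990299D = 3381668253.

3381668253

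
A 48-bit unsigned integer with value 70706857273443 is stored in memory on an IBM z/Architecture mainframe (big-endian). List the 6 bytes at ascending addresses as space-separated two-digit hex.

40 4E B9 1C 68 63

70706857273443 in hexadecimal, padded to 48 bits, is 0x404EB91C6863.
Split into bytes (most-significant first): 40 4E B9 1C 68 63.
Big-endian stores the most-significant byte at the lowest address.
So the memory order matches the most-significant-first order: 40 4E B9 1C 68 63.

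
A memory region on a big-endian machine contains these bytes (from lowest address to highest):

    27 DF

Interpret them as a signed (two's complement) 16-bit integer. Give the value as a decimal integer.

10207

Big-endian: lowest address holds the most-significant byte.
The bytes are already most-significant first: 0x27DF.
0x27DF = 10207.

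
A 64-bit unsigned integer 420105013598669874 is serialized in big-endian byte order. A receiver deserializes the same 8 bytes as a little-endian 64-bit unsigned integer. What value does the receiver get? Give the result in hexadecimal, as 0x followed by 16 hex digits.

420105013598669874 in 64-bit hexadecimal is 0x05D48348B7E8CC32.
Stored big-endian, the bytes at ascending addresses are 05 D4 83 48 B7 E8 CC 32.
Read back as little-endian, the first byte is least significant, giving 0x32CCE8B74883D405.

0x32CCE8B74883D405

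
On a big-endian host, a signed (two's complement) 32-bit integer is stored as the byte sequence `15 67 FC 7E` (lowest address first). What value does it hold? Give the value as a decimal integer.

Big-endian: lowest address holds the most-significant byte.
The bytes are already most-significant first: 0x1567FC7E.
0x1567FC7E = 359136382.

359136382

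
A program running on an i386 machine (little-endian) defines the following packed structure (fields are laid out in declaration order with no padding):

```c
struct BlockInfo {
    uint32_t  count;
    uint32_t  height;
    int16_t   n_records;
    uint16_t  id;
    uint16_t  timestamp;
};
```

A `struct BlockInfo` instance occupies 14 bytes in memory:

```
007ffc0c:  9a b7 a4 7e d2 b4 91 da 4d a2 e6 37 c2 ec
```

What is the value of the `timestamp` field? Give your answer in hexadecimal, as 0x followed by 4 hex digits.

`timestamp` follows `count` (4 B), `height` (4 B), `n_records` (2 B), `id` (2 B), so it starts at offset 4 + 4 + 2 + 2 = 12 and occupies 2 bytes.
Bytes at offsets 12..13: C2 EC.
Little-endian: lowest address holds the least-significant byte.
Reassemble most-significant byte first: EC C2 → 0xECC2.

0xECC2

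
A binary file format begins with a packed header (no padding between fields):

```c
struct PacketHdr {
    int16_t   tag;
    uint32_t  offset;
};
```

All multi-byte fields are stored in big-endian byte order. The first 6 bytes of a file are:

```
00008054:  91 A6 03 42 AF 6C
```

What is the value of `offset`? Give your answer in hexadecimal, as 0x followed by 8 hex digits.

`offset` follows `tag` (2 bytes), so it starts at byte offset 2 and occupies 4 bytes.
Bytes at offsets 2..5: 03 42 AF 6C.
Big-endian stores the most-significant byte at the lowest address.
The bytes are already most-significant first: 0x0342AF6C.

0x0342AF6C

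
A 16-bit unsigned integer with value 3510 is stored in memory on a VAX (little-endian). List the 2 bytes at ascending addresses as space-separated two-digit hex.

3510 in hexadecimal, padded to 16 bits, is 0x0DB6.
Split into bytes (most-significant first): 0D B6.
Little-endian stores the least-significant byte at the lowest address.
So at ascending addresses the bytes are B6 0D.

B6 0D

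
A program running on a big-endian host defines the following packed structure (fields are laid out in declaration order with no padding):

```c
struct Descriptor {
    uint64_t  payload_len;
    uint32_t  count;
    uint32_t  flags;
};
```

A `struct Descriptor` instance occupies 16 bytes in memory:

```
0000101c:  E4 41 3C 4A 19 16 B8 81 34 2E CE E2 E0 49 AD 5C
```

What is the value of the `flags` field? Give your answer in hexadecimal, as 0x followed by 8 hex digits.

0xE049AD5C

`flags` follows `payload_len` (8 B), `count` (4 B), so it starts at offset 8 + 4 = 12 and occupies 4 bytes.
Bytes at offsets 12..15: E0 49 AD 5C.
In big-endian order the high byte comes first in memory.
The bytes are already most-significant first: 0xE049AD5C.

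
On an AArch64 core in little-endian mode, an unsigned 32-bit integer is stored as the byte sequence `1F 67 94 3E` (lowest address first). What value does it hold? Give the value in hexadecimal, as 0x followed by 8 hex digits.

Little-endian stores the least-significant byte at the lowest address.
Reassemble most-significant byte first: 3E 94 67 1F → 0x3E94671F.

0x3E94671F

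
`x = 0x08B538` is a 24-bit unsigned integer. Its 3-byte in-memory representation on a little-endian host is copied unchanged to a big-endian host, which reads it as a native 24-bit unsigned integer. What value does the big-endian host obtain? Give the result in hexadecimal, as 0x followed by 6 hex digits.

Stored little-endian, the bytes at ascending addresses are 38 B5 08.
Read back as big-endian, the last byte is least significant, giving 0x38B508.

0x38B508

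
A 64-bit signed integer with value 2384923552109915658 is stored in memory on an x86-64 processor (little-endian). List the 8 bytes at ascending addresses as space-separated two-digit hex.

0A 6E F9 B3 55 F3 18 21

2384923552109915658 in hexadecimal, padded to 64 bits, is 0x2118F355B3F96E0A.
Split into bytes (most-significant first): 21 18 F3 55 B3 F9 6E 0A.
Little-endian stores the least-significant byte at the lowest address.
So at ascending addresses the bytes are 0A 6E F9 B3 55 F3 18 21.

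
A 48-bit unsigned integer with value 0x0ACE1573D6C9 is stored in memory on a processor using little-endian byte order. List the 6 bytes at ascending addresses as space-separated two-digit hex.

C9 D6 73 15 CE 0A

Split into bytes (most-significant first): 0A CE 15 73 D6 C9.
In little-endian order the low byte comes first in memory.
So at ascending addresses the bytes are C9 D6 73 15 CE 0A.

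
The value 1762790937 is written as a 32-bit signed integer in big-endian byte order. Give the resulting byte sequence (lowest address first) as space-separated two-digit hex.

69 12 0E 19

1762790937 in hexadecimal, padded to 32 bits, is 0x69120E19.
Split into bytes (most-significant first): 69 12 0E 19.
Big-endian stores the most-significant byte at the lowest address.
So the memory order matches the most-significant-first order: 69 12 0E 19.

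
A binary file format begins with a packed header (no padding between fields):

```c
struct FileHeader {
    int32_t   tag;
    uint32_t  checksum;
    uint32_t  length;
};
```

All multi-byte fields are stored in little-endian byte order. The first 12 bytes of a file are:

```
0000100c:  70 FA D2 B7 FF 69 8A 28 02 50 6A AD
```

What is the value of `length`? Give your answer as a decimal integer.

`length` follows `tag` (4 B), `checksum` (4 B), so it starts at offset 4 + 4 = 8 and occupies 4 bytes.
Bytes at offsets 8..11: 02 50 6A AD.
Little-endian stores the least-significant byte at the lowest address.
Reassemble most-significant byte first: AD 6A 50 02 → 0xAD6A5002.
0xAD6A5002 = 2909425666.

2909425666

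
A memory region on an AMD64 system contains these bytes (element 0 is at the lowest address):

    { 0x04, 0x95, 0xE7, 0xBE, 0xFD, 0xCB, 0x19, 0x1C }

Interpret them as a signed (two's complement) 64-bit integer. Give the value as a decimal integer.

2024873798169761028

Little-endian: lowest address holds the least-significant byte.
Reassemble most-significant byte first: 1C 19 CB FD BE E7 95 04 → 0x1C19CBFDBEE79504.
0x1C19CBFDBEE79504 = 2024873798169761028.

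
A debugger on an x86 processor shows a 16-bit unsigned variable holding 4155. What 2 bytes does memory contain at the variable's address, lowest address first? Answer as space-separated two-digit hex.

4155 in hexadecimal, padded to 16 bits, is 0x103B.
Split into bytes (most-significant first): 10 3B.
Little-endian: lowest address holds the least-significant byte.
So at ascending addresses the bytes are 3B 10.

3B 10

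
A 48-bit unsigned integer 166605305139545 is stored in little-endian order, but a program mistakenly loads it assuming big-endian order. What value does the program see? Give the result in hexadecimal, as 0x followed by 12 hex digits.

0x59D107D28697

166605305139545 in 48-bit hexadecimal is 0x9786D207D159.
Stored little-endian, the bytes at ascending addresses are 59 D1 07 D2 86 97.
Read back as big-endian, the last byte is least significant, giving 0x59D107D28697.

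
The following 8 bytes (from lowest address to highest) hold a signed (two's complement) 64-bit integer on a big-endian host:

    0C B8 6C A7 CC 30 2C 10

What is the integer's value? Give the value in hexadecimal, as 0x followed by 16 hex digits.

0x0CB86CA7CC302C10

Big-endian: lowest address holds the most-significant byte.
The bytes are already most-significant first: 0x0CB86CA7CC302C10.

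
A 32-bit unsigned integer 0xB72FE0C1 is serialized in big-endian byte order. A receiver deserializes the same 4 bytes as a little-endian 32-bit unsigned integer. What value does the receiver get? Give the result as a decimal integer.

3252694967

Stored big-endian, the bytes at ascending addresses are B7 2F E0 C1.
Read back as little-endian, the first byte is least significant, giving 0xC1E02FB7.
0xC1E02FB7 = 3252694967.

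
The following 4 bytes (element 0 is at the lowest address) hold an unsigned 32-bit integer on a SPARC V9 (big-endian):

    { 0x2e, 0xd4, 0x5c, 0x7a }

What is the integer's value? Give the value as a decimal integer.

785669242

Big-endian: lowest address holds the most-significant byte.
The bytes are already most-significant first: 0x2ED45C7A.
0x2ED45C7A = 785669242.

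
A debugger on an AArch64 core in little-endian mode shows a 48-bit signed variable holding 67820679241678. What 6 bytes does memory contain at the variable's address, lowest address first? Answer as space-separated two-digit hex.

67820679241678 in hexadecimal, padded to 48 bits, is 0x3DAEBB7E9FCE.
Split into bytes (most-significant first): 3D AE BB 7E 9F CE.
In little-endian order the low byte comes first in memory.
So at ascending addresses the bytes are CE 9F 7E BB AE 3D.

CE 9F 7E BB AE 3D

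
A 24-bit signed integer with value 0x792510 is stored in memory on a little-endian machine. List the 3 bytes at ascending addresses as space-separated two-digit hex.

Split into bytes (most-significant first): 79 25 10.
Little-endian: lowest address holds the least-significant byte.
So at ascending addresses the bytes are 10 25 79.

10 25 79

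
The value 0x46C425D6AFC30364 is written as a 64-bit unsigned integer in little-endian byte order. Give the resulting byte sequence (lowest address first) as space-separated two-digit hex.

64 03 C3 AF D6 25 C4 46

Split into bytes (most-significant first): 46 C4 25 D6 AF C3 03 64.
Little-endian: lowest address holds the least-significant byte.
So at ascending addresses the bytes are 64 03 C3 AF D6 25 C4 46.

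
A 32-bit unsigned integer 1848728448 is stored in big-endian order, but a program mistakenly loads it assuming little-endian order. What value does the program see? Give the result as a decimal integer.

1848728448 in 32-bit hexadecimal is 0x6E315B80.
Stored big-endian, the bytes at ascending addresses are 6E 31 5B 80.
Read back as little-endian, the first byte is least significant, giving 0x805B316E.
0x805B316E = 2153460078.

2153460078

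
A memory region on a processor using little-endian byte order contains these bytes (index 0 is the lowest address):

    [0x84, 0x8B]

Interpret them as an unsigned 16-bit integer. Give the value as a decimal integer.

35716

In little-endian order the low byte comes first in memory.
Reassemble most-significant byte first: 8B 84 → 0x8B84.
0x8B84 = 35716.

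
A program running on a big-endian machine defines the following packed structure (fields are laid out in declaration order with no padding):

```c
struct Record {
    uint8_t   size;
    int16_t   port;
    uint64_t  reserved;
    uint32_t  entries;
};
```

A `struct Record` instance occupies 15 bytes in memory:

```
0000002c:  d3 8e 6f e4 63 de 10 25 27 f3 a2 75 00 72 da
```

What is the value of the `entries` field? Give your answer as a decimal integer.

`entries` follows `size` (1 B), `port` (2 B), `reserved` (8 B), so it starts at offset 1 + 2 + 8 = 11 and occupies 4 bytes.
Bytes at offsets 11..14: 75 00 72 DA.
In big-endian order the high byte comes first in memory.
The bytes are already most-significant first: 0x750072DA.
0x750072DA = 1962963674.

1962963674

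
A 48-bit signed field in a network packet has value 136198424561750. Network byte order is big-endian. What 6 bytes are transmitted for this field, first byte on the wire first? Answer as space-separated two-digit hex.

136198424561750 in hexadecimal, padded to 48 bits, is 0x7BDF2AB70856.
Split into bytes (most-significant first): 7B DF 2A B7 08 56.
Big-endian stores the most-significant byte at the lowest address.
So the memory order matches the most-significant-first order: 7B DF 2A B7 08 56.

7B DF 2A B7 08 56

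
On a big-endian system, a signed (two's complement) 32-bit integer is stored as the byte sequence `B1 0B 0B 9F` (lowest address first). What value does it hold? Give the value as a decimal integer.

-1324676193

In big-endian order the high byte comes first in memory.
The bytes are already most-significant first: 0xB10B0B9F.
Top bit is set, so as a signed 32-bit value this is 0xB10B0B9F − 2^32 = -1324676193.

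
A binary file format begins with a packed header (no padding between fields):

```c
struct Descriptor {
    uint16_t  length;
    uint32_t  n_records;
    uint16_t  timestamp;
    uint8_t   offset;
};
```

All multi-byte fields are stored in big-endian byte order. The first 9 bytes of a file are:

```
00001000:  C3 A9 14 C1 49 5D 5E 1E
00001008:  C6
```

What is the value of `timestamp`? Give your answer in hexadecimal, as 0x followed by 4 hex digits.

0x5E1E

`timestamp` follows `length` (2 B), `n_records` (4 B), so it starts at offset 2 + 4 = 6 and occupies 2 bytes.
Bytes at offsets 6..7: 5E 1E.
In big-endian order the high byte comes first in memory.
The bytes are already most-significant first: 0x5E1E.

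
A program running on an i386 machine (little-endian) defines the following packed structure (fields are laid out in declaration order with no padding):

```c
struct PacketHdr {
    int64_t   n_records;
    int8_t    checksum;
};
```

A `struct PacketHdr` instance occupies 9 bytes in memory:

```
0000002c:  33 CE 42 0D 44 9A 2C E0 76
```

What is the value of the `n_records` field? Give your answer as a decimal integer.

`n_records` is the first field, at byte offset 0, occupying 8 bytes.
Bytes at offsets 0..7: 33 CE 42 0D 44 9A 2C E0.
Little-endian: lowest address holds the least-significant byte.
Reassemble most-significant byte first: E0 2C 9A 44 0D 42 CE 33 → 0xE02C9A440D42CE33.
Top bit is set, so as a signed 64-bit value this is 0xE02C9A440D42CE33 − 2^64 = -2293288493167489485.

-2293288493167489485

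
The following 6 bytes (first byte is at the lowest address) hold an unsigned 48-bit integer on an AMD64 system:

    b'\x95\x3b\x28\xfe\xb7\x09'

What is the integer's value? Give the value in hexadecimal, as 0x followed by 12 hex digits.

In little-endian order the low byte comes first in memory.
Reassemble most-significant byte first: 09 B7 FE 28 3B 95 → 0x09B7FE283B95.

0x09B7FE283B95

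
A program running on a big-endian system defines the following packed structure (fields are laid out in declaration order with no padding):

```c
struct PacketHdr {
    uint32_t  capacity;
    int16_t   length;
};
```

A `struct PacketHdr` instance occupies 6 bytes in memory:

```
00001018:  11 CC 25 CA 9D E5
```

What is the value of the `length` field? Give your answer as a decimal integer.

-25115

`length` follows `capacity` (4 bytes), so it starts at byte offset 4 and occupies 2 bytes.
Bytes at offsets 4..5: 9D E5.
Big-endian: lowest address holds the most-significant byte.
The bytes are already most-significant first: 0x9DE5.
Top bit is set, so as a signed 16-bit value this is 0x9DE5 − 2^16 = -25115.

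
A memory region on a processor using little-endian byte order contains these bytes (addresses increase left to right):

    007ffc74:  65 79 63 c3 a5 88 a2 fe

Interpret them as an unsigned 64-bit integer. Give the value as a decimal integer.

Little-endian: lowest address holds the least-significant byte.
Reassemble most-significant byte first: FE A2 88 A5 C3 63 79 65 → 0xFEA288A5C3637965.
0xFEA288A5C3637965 = 18348378077389879653.

18348378077389879653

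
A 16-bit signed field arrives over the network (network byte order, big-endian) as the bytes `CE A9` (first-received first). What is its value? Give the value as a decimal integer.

-12631

Big-endian: lowest address holds the most-significant byte.
The bytes are already most-significant first: 0xCEA9.
Top bit is set, so as a signed 16-bit value this is 0xCEA9 − 2^16 = -12631.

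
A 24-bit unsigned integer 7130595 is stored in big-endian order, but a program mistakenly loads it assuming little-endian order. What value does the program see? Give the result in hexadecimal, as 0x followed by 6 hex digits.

0xE3CD6C

7130595 in 24-bit hexadecimal is 0x6CCDE3.
Stored big-endian, the bytes at ascending addresses are 6C CD E3.
Read back as little-endian, the first byte is least significant, giving 0xE3CD6C.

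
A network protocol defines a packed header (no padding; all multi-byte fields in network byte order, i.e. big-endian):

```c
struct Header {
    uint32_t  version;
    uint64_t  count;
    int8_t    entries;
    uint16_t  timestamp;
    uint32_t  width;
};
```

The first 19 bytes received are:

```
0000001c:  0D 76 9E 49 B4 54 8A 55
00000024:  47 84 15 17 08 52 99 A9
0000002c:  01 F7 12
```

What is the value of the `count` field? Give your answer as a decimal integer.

`count` follows `version` (4 bytes), so it starts at byte offset 4 and occupies 8 bytes.
Bytes at offsets 4..11: B4 54 8A 55 47 84 15 17.
Big-endian: lowest address holds the most-significant byte.
The bytes are already most-significant first: 0xB4548A5547841517.
0xB4548A5547841517 = 12994162923747415319.

12994162923747415319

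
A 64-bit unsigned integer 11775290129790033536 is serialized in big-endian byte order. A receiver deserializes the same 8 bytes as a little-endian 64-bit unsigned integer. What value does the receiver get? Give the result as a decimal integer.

9249914393514961571

11775290129790033536 in 64-bit hexadecimal is 0xA36A3BFC214C5E80.
Stored big-endian, the bytes at ascending addresses are A3 6A 3B FC 21 4C 5E 80.
Read back as little-endian, the first byte is least significant, giving 0x805E4C21FC3B6AA3.
0x805E4C21FC3B6AA3 = 9249914393514961571.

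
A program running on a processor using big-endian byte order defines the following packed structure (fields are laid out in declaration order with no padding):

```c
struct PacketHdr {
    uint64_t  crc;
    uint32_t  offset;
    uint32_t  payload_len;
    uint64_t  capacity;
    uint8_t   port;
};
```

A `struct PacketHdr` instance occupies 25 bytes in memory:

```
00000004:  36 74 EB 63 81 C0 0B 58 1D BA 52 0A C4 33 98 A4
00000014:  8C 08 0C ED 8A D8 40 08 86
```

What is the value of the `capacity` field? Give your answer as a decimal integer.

`capacity` follows `crc` (8 B), `offset` (4 B), `payload_len` (4 B), so it starts at offset 8 + 4 + 4 = 16 and occupies 8 bytes.
Bytes at offsets 16..23: 8C 08 0C ED 8A D8 40 08.
Big-endian stores the most-significant byte at the lowest address.
The bytes are already most-significant first: 0x8C080CED8AD84008.
0x8C080CED8AD84008 = 10090329179499806728.

10090329179499806728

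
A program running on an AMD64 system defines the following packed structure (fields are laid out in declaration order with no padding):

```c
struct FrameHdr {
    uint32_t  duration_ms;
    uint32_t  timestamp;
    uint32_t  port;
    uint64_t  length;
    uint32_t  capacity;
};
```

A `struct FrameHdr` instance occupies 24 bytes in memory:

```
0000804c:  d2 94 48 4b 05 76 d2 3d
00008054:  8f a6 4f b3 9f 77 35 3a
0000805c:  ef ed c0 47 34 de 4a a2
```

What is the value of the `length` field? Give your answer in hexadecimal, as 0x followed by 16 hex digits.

`length` follows `duration_ms` (4 B), `timestamp` (4 B), `port` (4 B), so it starts at offset 4 + 4 + 4 = 12 and occupies 8 bytes.
Bytes at offsets 12..19: 9F 77 35 3A EF ED C0 47.
In little-endian order the low byte comes first in memory.
Reassemble most-significant byte first: 47 C0 ED EF 3A 35 77 9F → 0x47C0EDEF3A35779F.

0x47C0EDEF3A35779F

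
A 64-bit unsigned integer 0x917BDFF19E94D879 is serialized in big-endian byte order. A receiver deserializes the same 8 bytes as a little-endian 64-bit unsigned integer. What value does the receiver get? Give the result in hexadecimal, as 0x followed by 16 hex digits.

Stored big-endian, the bytes at ascending addresses are 91 7B DF F1 9E 94 D8 79.
Read back as little-endian, the first byte is least significant, giving 0x79D8949EF1DF7B91.

0x79D8949EF1DF7B91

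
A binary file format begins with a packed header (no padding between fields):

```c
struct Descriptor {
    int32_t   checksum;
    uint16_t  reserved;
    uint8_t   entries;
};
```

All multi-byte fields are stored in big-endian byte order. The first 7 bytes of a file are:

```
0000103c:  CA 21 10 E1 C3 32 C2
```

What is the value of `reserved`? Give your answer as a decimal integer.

`reserved` follows `checksum` (4 bytes), so it starts at byte offset 4 and occupies 2 bytes.
Bytes at offsets 4..5: C3 32.
In big-endian order the high byte comes first in memory.
The bytes are already most-significant first: 0xC332.
0xC332 = 49970.

49970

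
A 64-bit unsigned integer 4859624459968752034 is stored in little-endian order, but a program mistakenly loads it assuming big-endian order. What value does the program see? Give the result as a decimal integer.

11720966501108969539

4859624459968752034 in 64-bit hexadecimal is 0x4370DAB2EE3CA9A2.
Stored little-endian, the bytes at ascending addresses are A2 A9 3C EE B2 DA 70 43.
Read back as big-endian, the last byte is least significant, giving 0xA2A93CEEB2DA7043.
0xA2A93CEEB2DA7043 = 11720966501108969539.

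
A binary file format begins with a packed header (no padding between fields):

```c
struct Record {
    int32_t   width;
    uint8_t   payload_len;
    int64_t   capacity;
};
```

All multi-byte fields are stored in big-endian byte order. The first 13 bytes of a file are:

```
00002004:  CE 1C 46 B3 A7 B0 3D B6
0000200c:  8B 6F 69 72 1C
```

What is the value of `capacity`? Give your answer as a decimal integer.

`capacity` follows `width` (4 B), `payload_len` (1 B), so it starts at offset 4 + 1 = 5 and occupies 8 bytes.
Bytes at offsets 5..12: B0 3D B6 8B 6F 69 72 1C.
Big-endian stores the most-significant byte at the lowest address.
The bytes are already most-significant first: 0xB03DB68B6F69721C.
Top bit is set, so as a signed 64-bit value this is 0xB03DB68B6F69721C − 2^64 = -5747236839468994020.

-5747236839468994020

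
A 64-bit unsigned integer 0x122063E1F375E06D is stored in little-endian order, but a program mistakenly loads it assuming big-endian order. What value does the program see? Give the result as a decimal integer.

7917457835236204562

Stored little-endian, the bytes at ascending addresses are 6D E0 75 F3 E1 63 20 12.
Read back as big-endian, the last byte is least significant, giving 0x6DE075F3E1632012.
0x6DE075F3E1632012 = 7917457835236204562.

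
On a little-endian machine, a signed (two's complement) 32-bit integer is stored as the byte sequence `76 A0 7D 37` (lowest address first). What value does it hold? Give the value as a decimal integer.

930979958

Little-endian: lowest address holds the least-significant byte.
Reassemble most-significant byte first: 37 7D A0 76 → 0x377DA076.
0x377DA076 = 930979958.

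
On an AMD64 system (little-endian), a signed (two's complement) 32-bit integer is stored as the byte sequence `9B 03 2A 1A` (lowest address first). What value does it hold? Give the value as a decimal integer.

Little-endian stores the least-significant byte at the lowest address.
Reassemble most-significant byte first: 1A 2A 03 9B → 0x1A2A039B.
0x1A2A039B = 438961051.

438961051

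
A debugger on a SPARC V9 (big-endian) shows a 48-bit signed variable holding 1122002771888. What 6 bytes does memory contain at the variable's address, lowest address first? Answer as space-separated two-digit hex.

1122002771888 in hexadecimal, padded to 48 bits, is 0x01053C939FB0.
Split into bytes (most-significant first): 01 05 3C 93 9F B0.
Big-endian stores the most-significant byte at the lowest address.
So the memory order matches the most-significant-first order: 01 05 3C 93 9F B0.

01 05 3C 93 9F B0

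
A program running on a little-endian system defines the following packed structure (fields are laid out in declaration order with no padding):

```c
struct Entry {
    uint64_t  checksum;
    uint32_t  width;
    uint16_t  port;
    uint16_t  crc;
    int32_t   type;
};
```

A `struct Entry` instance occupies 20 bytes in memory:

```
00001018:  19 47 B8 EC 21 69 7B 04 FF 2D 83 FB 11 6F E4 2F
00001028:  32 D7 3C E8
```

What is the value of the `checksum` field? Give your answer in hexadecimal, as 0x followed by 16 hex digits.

0x047B6921ECB84719

`checksum` is the first field, at byte offset 0, occupying 8 bytes.
Bytes at offsets 0..7: 19 47 B8 EC 21 69 7B 04.
In little-endian order the low byte comes first in memory.
Reassemble most-significant byte first: 04 7B 69 21 EC B8 47 19 → 0x047B6921ECB84719.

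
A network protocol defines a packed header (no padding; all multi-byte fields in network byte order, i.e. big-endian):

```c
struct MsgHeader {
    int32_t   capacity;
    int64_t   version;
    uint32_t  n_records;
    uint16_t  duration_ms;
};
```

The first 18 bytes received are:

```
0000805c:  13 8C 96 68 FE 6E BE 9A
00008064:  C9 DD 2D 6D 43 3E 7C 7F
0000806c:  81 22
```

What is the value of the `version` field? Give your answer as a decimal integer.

-112943368616727187

`version` follows `capacity` (4 bytes), so it starts at byte offset 4 and occupies 8 bytes.
Bytes at offsets 4..11: FE 6E BE 9A C9 DD 2D 6D.
Big-endian stores the most-significant byte at the lowest address.
The bytes are already most-significant first: 0xFE6EBE9AC9DD2D6D.
Top bit is set, so as a signed 64-bit value this is 0xFE6EBE9AC9DD2D6D − 2^64 = -112943368616727187.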